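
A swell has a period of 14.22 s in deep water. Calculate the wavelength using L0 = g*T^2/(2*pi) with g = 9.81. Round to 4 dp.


L0 = g * T^2 / (2 * pi)
L0 = 9.81 * 14.22^2 / (2 * pi)
L0 = 9.81 * 202.2084 / 6.28319
L0 = 1983.6644 / 6.28319
L0 = 315.7100 m

315.7100


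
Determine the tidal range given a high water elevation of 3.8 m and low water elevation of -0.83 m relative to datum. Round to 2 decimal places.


Tidal range = High water - Low water
Tidal range = 3.8 - (-0.83)
Tidal range = 4.63 m

4.63


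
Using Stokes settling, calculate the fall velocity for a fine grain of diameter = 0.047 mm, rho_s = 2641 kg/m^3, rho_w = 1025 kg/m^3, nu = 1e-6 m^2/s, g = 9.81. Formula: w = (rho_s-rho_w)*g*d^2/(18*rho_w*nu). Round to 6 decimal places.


w = (rho_s - rho_w) * g * d^2 / (18 * rho_w * nu)
d = 0.047 mm = 0.000047 m
rho_s - rho_w = 2641 - 1025 = 1616
Numerator = 1616 * 9.81 * (0.000047)^2 = 0.000035019189
Denominator = 18 * 1025 * 1e-6 = 0.018450
w = 0.001898 m/s

0.001898


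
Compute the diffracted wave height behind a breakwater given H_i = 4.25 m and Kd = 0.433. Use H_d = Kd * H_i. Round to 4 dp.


H_d = Kd * H_i
H_d = 0.433 * 4.25
H_d = 1.8403 m

1.8403


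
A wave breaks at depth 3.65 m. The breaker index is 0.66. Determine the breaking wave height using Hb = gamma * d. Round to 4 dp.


Hb = gamma * d
Hb = 0.66 * 3.65
Hb = 2.4090 m

2.4090


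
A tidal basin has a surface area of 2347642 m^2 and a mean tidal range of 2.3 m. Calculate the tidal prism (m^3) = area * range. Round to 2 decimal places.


Tidal prism = Area * Tidal range
P = 2347642 * 2.3
P = 5399576.60 m^3

5399576.60


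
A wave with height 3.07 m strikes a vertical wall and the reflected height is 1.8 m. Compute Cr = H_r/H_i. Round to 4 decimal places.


Cr = H_r / H_i
Cr = 1.8 / 3.07
Cr = 0.5863

0.5863


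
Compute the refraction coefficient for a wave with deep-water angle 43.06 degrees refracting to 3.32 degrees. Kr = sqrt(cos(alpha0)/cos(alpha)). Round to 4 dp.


Kr = sqrt(cos(alpha0) / cos(alpha))
cos(43.06) = 0.730639
cos(3.32) = 0.998322
Kr = sqrt(0.730639 / 0.998322)
Kr = sqrt(0.731867)
Kr = 0.8555

0.8555


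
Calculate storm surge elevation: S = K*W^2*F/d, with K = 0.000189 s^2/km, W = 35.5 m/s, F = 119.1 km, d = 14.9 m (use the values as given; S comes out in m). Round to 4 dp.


S = K * W^2 * F / d
W^2 = 35.5^2 = 1260.25
S = 0.000189 * 1260.25 * 119.1 / 14.9
Numerator = 0.000189 * 1260.25 * 119.1 = 28.368101
S = 28.368101 / 14.9 = 1.9039 m

1.9039


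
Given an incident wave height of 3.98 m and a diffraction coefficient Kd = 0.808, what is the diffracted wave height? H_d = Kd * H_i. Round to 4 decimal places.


H_d = Kd * H_i
H_d = 0.808 * 3.98
H_d = 3.2158 m

3.2158


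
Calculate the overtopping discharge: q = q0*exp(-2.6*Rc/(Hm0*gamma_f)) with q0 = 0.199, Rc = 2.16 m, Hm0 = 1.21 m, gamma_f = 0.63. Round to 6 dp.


q = q0 * exp(-2.6 * Rc / (Hm0 * gamma_f))
Exponent = -2.6 * 2.16 / (1.21 * 0.63)
= -2.6 * 2.16 / 0.7623
= -7.367178
exp(-7.367178) = 0.000632
q = 0.199 * 0.000632
q = 0.000126 m^3/s/m

0.000126


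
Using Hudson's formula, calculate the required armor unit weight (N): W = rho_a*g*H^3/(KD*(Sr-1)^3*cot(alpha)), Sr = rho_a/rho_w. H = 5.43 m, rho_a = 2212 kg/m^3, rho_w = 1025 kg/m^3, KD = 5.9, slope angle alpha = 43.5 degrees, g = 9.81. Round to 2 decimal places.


Sr = rho_a / rho_w = 2212 / 1025 = 2.158049
(Sr - 1) = 1.158049
(Sr - 1)^3 = 1.553033
cot(43.5) = 1 / tan(43.5) = 1 / 0.948965 = 1.053780
Numerator = 2212 * 9.81 * 5.43^3 = 3474190.4231
Denominator = 5.9 * 1.553033 * 1.053780 = 9.655674
W = 3474190.4231 / 9.655674
W = 359808.19 N

359808.19


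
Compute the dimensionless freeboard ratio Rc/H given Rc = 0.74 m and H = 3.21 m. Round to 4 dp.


Relative freeboard = Rc / H
= 0.74 / 3.21
= 0.2305

0.2305


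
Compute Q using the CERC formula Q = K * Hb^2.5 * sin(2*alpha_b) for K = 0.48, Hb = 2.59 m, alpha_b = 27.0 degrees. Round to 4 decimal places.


Q = K * Hb^2.5 * sin(2 * alpha_b)
Hb^2.5 = 2.59^2.5 = 10.795665
sin(2 * 27.0) = sin(54.0) = 0.809017
Q = 0.48 * 10.795665 * 0.809017
Q = 4.1923 m^3/s

4.1923


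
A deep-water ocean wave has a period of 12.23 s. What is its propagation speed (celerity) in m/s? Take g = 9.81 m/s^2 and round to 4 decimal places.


We use the deep-water celerity formula:
C = g * T / (2 * pi)
C = 9.81 * 12.23 / (2 * 3.14159...)
C = 119.976300 / 6.283185
C = 19.0948 m/s

19.0948


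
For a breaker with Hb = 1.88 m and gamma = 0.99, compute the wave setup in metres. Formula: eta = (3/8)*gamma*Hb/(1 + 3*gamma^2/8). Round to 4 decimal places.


eta = (3/8) * gamma * Hb / (1 + 3*gamma^2/8)
Numerator = (3/8) * 0.99 * 1.88 = 0.697950
Denominator = 1 + 3*0.99^2/8 = 1 + 0.367538 = 1.367538
eta = 0.697950 / 1.367538
eta = 0.5104 m

0.5104


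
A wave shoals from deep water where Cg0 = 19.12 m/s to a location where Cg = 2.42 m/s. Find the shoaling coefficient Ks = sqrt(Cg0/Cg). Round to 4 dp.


Ks = sqrt(Cg0 / Cg)
Ks = sqrt(19.12 / 2.42)
Ks = sqrt(7.9008)
Ks = 2.8108

2.8108


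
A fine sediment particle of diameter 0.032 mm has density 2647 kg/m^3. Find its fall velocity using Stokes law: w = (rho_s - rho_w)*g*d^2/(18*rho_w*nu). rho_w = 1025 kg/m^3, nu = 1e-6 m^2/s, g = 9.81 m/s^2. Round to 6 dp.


w = (rho_s - rho_w) * g * d^2 / (18 * rho_w * nu)
d = 0.032 mm = 0.000032 m
rho_s - rho_w = 2647 - 1025 = 1622
Numerator = 1622 * 9.81 * (0.000032)^2 = 0.000016293704
Denominator = 18 * 1025 * 1e-6 = 0.018450
w = 0.000883 m/s

0.000883


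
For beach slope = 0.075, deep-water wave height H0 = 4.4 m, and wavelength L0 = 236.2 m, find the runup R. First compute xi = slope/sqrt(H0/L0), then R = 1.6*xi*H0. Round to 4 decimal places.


xi = slope / sqrt(H0/L0)
H0/L0 = 4.4/236.2 = 0.018628
sqrt(0.018628) = 0.136485
xi = 0.075 / 0.136485 = 0.549509
R = 1.6 * xi * H0 = 1.6 * 0.549509 * 4.4
R = 3.8685 m

3.8685


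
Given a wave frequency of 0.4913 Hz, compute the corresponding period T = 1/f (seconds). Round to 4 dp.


T = 1 / f
T = 1 / 0.4913
T = 2.0354 s

2.0354


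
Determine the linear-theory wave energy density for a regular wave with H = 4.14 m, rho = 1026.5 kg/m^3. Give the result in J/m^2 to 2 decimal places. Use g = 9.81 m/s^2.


E = (1/8) * rho * g * H^2
E = (1/8) * 1026.5 * 9.81 * 4.14^2
E = 0.125 * 1026.5 * 9.81 * 17.1396
E = 21574.40 J/m^2

21574.40


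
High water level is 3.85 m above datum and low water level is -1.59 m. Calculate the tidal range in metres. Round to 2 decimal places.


Tidal range = High water - Low water
Tidal range = 3.85 - (-1.59)
Tidal range = 5.44 m

5.44


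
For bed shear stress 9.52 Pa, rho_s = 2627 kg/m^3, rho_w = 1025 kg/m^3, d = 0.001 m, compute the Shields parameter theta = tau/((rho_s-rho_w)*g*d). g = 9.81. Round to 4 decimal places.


theta = tau / ((rho_s - rho_w) * g * d)
rho_s - rho_w = 2627 - 1025 = 1602
Denominator = 1602 * 9.81 * 0.001 = 15.715620
theta = 9.52 / 15.715620
theta = 0.6058

0.6058


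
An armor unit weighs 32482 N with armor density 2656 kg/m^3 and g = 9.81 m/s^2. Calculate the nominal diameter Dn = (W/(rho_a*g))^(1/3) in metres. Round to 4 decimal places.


V = W / (rho_a * g)
V = 32482 / (2656 * 9.81)
V = 32482 / 26055.36
V = 1.246653 m^3
Dn = V^(1/3) = 1.246653^(1/3)
Dn = 1.0763 m

1.0763


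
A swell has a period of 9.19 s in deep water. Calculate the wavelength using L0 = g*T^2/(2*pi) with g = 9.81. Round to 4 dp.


L0 = g * T^2 / (2 * pi)
L0 = 9.81 * 9.19^2 / (2 * pi)
L0 = 9.81 * 84.4561 / 6.28319
L0 = 828.5143 / 6.28319
L0 = 131.8622 m

131.8622


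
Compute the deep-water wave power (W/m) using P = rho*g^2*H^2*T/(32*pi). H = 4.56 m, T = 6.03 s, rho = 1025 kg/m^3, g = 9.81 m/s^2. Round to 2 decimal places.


P = rho * g^2 * H^2 * T / (32 * pi)
P = 1025 * 9.81^2 * 4.56^2 * 6.03 / (32 * pi)
P = 1025 * 96.2361 * 20.7936 * 6.03 / 100.53096
P = 123029.43 W/m

123029.43


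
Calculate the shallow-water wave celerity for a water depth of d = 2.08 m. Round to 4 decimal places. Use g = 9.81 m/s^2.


Using the shallow-water approximation:
C = sqrt(g * d) = sqrt(9.81 * 2.08)
C = sqrt(20.4048)
C = 4.5172 m/s

4.5172


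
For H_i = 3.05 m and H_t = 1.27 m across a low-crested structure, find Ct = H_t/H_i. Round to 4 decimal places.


Ct = H_t / H_i
Ct = 1.27 / 3.05
Ct = 0.4164

0.4164


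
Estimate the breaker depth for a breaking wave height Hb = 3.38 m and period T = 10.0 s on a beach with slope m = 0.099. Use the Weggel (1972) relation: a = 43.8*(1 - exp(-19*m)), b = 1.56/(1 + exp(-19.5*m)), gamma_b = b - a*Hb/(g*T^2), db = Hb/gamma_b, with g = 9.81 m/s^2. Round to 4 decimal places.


a = 43.8 * (1 - exp(-19 * m))
exp(-19 * 0.099) = exp(-1.8810) = 0.152438
a = 43.8 * (1 - 0.152438) = 37.123233
b = 1.56 / (1 + exp(-19.5 * m))
exp(-19.5 * 0.099) = exp(-1.9305) = 0.145076
b = 1.56 / (1 + 0.145076) = 1.362355
Hb / (g * T^2) = 3.38 / (9.81 * 10.0^2) = 3.38 / 981.0000 = 0.00344546
gamma_b = b - a * Hb/(g*T^2) = 1.362355 - 37.123233 * 0.00344546 = 1.234449
db = Hb / gamma_b = 3.38 / 1.234449
db = 2.7381 m

2.7381


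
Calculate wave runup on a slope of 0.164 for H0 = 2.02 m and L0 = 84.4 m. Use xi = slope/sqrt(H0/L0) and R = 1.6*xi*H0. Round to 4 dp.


xi = slope / sqrt(H0/L0)
H0/L0 = 2.02/84.4 = 0.023934
sqrt(0.023934) = 0.154705
xi = 0.164 / 0.154705 = 1.060082
R = 1.6 * xi * H0 = 1.6 * 1.060082 * 2.02
R = 3.4262 m

3.4262


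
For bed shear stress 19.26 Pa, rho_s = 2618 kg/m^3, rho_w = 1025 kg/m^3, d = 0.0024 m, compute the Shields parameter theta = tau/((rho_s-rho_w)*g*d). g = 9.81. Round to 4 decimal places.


theta = tau / ((rho_s - rho_w) * g * d)
rho_s - rho_w = 2618 - 1025 = 1593
Denominator = 1593 * 9.81 * 0.0024 = 37.505592
theta = 19.26 / 37.505592
theta = 0.5135

0.5135


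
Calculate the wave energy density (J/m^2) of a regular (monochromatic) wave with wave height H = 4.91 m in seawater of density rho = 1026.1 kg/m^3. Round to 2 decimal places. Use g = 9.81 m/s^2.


E = (1/8) * rho * g * H^2
E = (1/8) * 1026.1 * 9.81 * 4.91^2
E = 0.125 * 1026.1 * 9.81 * 24.1081
E = 30334.14 J/m^2

30334.14


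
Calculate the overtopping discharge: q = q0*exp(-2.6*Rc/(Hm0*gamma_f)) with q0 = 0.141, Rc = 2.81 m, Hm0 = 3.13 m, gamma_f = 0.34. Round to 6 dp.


q = q0 * exp(-2.6 * Rc / (Hm0 * gamma_f))
Exponent = -2.6 * 2.81 / (3.13 * 0.34)
= -2.6 * 2.81 / 1.0642
= -6.865251
exp(-6.865251) = 0.001043
q = 0.141 * 0.001043
q = 0.000147 m^3/s/m

0.000147


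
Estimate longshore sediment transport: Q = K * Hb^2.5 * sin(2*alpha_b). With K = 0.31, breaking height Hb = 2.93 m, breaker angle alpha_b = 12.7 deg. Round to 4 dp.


Q = K * Hb^2.5 * sin(2 * alpha_b)
Hb^2.5 = 2.93^2.5 = 14.694982
sin(2 * 12.7) = sin(25.4) = 0.428935
Q = 0.31 * 14.694982 * 0.428935
Q = 1.9540 m^3/s

1.9540


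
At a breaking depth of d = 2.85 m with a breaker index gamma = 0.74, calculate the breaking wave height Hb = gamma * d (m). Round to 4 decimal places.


Hb = gamma * d
Hb = 0.74 * 2.85
Hb = 2.1090 m

2.1090


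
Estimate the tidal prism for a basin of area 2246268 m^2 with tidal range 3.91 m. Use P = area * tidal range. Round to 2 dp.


Tidal prism = Area * Tidal range
P = 2246268 * 3.91
P = 8782907.88 m^3

8782907.88


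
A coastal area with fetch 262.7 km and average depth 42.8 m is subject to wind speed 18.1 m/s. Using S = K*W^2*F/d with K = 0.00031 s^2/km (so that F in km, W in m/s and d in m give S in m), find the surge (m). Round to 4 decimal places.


S = K * W^2 * F / d
W^2 = 18.1^2 = 327.61
S = 0.00031 * 327.61 * 262.7 / 42.8
Numerator = 0.00031 * 327.61 * 262.7 = 26.679576
S = 26.679576 / 42.8 = 0.6234 m

0.6234


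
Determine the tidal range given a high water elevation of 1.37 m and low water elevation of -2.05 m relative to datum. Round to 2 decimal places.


Tidal range = High water - Low water
Tidal range = 1.37 - (-2.05)
Tidal range = 3.42 m

3.42


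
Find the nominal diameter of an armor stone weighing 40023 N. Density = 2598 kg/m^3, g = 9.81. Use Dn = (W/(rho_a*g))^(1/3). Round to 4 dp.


V = W / (rho_a * g)
V = 40023 / (2598 * 9.81)
V = 40023 / 25486.38
V = 1.570368 m^3
Dn = V^(1/3) = 1.570368^(1/3)
Dn = 1.1623 m

1.1623


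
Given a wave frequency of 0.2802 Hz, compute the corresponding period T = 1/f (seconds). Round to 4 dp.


T = 1 / f
T = 1 / 0.2802
T = 3.5689 s

3.5689


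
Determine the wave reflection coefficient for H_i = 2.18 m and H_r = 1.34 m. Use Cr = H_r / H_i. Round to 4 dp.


Cr = H_r / H_i
Cr = 1.34 / 2.18
Cr = 0.6147

0.6147


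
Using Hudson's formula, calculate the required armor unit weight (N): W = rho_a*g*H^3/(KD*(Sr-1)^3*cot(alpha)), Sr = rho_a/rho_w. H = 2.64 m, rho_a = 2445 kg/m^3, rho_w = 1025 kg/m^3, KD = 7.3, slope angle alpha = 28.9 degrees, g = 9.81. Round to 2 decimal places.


Sr = rho_a / rho_w = 2445 / 1025 = 2.385366
(Sr - 1) = 1.385366
(Sr - 1)^3 = 2.658848
cot(28.9) = 1 / tan(28.9) = 1 / 0.552030 = 1.811497
Numerator = 2445 * 9.81 * 2.64^3 = 441326.1397
Denominator = 7.3 * 2.658848 * 1.811497 = 35.160406
W = 441326.1397 / 35.160406
W = 12551.79 N

12551.79


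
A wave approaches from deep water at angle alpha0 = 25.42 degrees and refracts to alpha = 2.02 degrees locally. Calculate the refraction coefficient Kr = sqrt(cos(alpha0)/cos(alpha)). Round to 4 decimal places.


Kr = sqrt(cos(alpha0) / cos(alpha))
cos(25.42) = 0.903186
cos(2.02) = 0.999379
Kr = sqrt(0.903186 / 0.999379)
Kr = sqrt(0.903747)
Kr = 0.9507

0.9507


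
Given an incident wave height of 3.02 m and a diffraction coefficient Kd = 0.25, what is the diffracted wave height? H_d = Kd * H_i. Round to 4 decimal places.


H_d = Kd * H_i
H_d = 0.25 * 3.02
H_d = 0.7550 m

0.7550


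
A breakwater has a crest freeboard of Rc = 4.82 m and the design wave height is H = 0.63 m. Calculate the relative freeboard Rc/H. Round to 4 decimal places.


Relative freeboard = Rc / H
= 4.82 / 0.63
= 7.6508

7.6508


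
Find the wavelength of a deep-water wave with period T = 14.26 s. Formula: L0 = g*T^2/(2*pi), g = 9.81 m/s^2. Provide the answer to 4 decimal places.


L0 = g * T^2 / (2 * pi)
L0 = 9.81 * 14.26^2 / (2 * pi)
L0 = 9.81 * 203.3476 / 6.28319
L0 = 1994.8400 / 6.28319
L0 = 317.4886 m

317.4886


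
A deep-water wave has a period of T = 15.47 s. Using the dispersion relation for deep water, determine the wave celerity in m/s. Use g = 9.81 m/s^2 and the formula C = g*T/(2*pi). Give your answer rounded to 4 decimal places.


We use the deep-water celerity formula:
C = g * T / (2 * pi)
C = 9.81 * 15.47 / (2 * 3.14159...)
C = 151.760700 / 6.283185
C = 24.1535 m/s

24.1535


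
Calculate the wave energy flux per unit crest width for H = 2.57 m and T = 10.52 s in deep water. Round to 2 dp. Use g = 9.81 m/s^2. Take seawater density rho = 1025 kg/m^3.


P = rho * g^2 * H^2 * T / (32 * pi)
P = 1025 * 9.81^2 * 2.57^2 * 10.52 / (32 * pi)
P = 1025 * 96.2361 * 6.6049 * 10.52 / 100.53096
P = 68177.96 W/m

68177.96


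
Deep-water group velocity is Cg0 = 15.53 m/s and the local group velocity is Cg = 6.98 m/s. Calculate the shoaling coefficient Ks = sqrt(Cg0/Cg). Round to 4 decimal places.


Ks = sqrt(Cg0 / Cg)
Ks = sqrt(15.53 / 6.98)
Ks = sqrt(2.2249)
Ks = 1.4916

1.4916


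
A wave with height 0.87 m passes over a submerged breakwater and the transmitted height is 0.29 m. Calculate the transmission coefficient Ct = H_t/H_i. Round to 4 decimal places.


Ct = H_t / H_i
Ct = 0.29 / 0.87
Ct = 0.3333

0.3333


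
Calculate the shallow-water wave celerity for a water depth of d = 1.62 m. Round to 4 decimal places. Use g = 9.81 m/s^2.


Using the shallow-water approximation:
C = sqrt(g * d) = sqrt(9.81 * 1.62)
C = sqrt(15.8922)
C = 3.9865 m/s

3.9865


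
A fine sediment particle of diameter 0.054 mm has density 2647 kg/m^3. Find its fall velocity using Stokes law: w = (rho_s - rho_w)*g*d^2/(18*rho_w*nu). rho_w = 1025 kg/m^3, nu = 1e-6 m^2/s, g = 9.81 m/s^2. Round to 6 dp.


w = (rho_s - rho_w) * g * d^2 / (18 * rho_w * nu)
d = 0.054 mm = 0.000054 m
rho_s - rho_w = 2647 - 1025 = 1622
Numerator = 1622 * 9.81 * (0.000054)^2 = 0.000046398867
Denominator = 18 * 1025 * 1e-6 = 0.018450
w = 0.002515 m/s

0.002515


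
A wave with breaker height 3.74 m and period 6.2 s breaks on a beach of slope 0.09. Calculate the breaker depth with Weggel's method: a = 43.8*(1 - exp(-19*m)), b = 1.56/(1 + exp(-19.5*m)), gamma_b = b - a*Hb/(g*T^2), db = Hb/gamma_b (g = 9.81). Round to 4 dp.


a = 43.8 * (1 - exp(-19 * m))
exp(-19 * 0.09) = exp(-1.7100) = 0.180866
a = 43.8 * (1 - 0.180866) = 35.878078
b = 1.56 / (1 + exp(-19.5 * m))
exp(-19.5 * 0.09) = exp(-1.7550) = 0.172907
b = 1.56 / (1 + 0.172907) = 1.330028
Hb / (g * T^2) = 3.74 / (9.81 * 6.2^2) = 3.74 / 377.0964 = 0.00991789
gamma_b = b - a * Hb/(g*T^2) = 1.330028 - 35.878078 * 0.00991789 = 0.974194
db = Hb / gamma_b = 3.74 / 0.974194
db = 3.8391 m

3.8391


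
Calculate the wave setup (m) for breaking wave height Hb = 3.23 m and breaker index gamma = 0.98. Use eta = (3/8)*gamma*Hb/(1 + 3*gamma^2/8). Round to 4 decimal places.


eta = (3/8) * gamma * Hb / (1 + 3*gamma^2/8)
Numerator = (3/8) * 0.98 * 3.23 = 1.187025
Denominator = 1 + 3*0.98^2/8 = 1 + 0.360150 = 1.360150
eta = 1.187025 / 1.360150
eta = 0.8727 m

0.8727


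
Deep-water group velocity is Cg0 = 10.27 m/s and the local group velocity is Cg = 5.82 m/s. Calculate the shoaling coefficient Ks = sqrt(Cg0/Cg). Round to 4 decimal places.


Ks = sqrt(Cg0 / Cg)
Ks = sqrt(10.27 / 5.82)
Ks = sqrt(1.7646)
Ks = 1.3284

1.3284


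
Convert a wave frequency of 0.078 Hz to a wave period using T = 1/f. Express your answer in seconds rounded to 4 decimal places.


T = 1 / f
T = 1 / 0.078
T = 12.8205 s

12.8205


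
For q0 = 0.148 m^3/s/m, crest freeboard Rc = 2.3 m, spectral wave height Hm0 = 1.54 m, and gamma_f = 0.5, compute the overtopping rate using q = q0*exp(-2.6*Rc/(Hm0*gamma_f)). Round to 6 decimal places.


q = q0 * exp(-2.6 * Rc / (Hm0 * gamma_f))
Exponent = -2.6 * 2.3 / (1.54 * 0.5)
= -2.6 * 2.3 / 0.7700
= -7.766234
exp(-7.766234) = 0.000424
q = 0.148 * 0.000424
q = 0.000063 m^3/s/m

0.000063


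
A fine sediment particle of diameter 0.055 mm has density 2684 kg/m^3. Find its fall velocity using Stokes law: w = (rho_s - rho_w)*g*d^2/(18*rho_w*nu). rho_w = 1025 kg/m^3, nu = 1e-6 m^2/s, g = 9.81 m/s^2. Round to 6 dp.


w = (rho_s - rho_w) * g * d^2 / (18 * rho_w * nu)
d = 0.055 mm = 0.000055 m
rho_s - rho_w = 2684 - 1025 = 1659
Numerator = 1659 * 9.81 * (0.000055)^2 = 0.000049231240
Denominator = 18 * 1025 * 1e-6 = 0.018450
w = 0.002668 m/s

0.002668


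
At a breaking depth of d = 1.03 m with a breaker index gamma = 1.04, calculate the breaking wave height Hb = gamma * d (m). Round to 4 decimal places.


Hb = gamma * d
Hb = 1.04 * 1.03
Hb = 1.0712 m

1.0712


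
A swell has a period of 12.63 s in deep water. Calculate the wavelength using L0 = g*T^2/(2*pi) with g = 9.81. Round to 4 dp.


L0 = g * T^2 / (2 * pi)
L0 = 9.81 * 12.63^2 / (2 * pi)
L0 = 9.81 * 159.5169 / 6.28319
L0 = 1564.8608 / 6.28319
L0 = 249.0553 m

249.0553


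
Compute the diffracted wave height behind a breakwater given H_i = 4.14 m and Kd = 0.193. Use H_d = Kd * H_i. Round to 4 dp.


H_d = Kd * H_i
H_d = 0.193 * 4.14
H_d = 0.7990 m

0.7990


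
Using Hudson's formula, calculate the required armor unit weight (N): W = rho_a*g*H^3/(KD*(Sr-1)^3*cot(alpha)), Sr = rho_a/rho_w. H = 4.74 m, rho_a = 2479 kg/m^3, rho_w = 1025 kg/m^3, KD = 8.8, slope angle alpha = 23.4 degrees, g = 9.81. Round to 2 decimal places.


Sr = rho_a / rho_w = 2479 / 1025 = 2.418537
(Sr - 1) = 1.418537
(Sr - 1)^3 = 2.854445
cot(23.4) = 1 / tan(23.4) = 1 / 0.432739 = 2.310864
Numerator = 2479 * 9.81 * 4.74^3 = 2589885.4703
Denominator = 8.8 * 2.854445 * 2.310864 = 58.046845
W = 2589885.4703 / 58.046845
W = 44617.16 N

44617.16


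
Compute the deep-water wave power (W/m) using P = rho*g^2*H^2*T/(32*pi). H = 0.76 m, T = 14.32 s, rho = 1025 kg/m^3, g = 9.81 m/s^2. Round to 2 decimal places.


P = rho * g^2 * H^2 * T / (32 * pi)
P = 1025 * 9.81^2 * 0.76^2 * 14.32 / (32 * pi)
P = 1025 * 96.2361 * 0.5776 * 14.32 / 100.53096
P = 8115.82 W/m

8115.82


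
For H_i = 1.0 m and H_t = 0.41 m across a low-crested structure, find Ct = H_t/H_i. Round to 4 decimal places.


Ct = H_t / H_i
Ct = 0.41 / 1.0
Ct = 0.4100

0.4100


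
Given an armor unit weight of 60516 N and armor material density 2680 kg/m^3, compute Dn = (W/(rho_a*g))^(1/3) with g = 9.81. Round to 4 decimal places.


V = W / (rho_a * g)
V = 60516 / (2680 * 9.81)
V = 60516 / 26290.80
V = 2.301794 m^3
Dn = V^(1/3) = 2.301794^(1/3)
Dn = 1.3203 m

1.3203


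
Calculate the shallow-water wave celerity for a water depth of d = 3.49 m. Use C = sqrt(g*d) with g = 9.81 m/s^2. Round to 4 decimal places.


Using the shallow-water approximation:
C = sqrt(g * d) = sqrt(9.81 * 3.49)
C = sqrt(34.2369)
C = 5.8512 m/s

5.8512


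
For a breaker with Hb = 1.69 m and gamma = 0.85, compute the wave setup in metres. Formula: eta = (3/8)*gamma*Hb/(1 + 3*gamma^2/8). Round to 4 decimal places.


eta = (3/8) * gamma * Hb / (1 + 3*gamma^2/8)
Numerator = (3/8) * 0.85 * 1.69 = 0.538687
Denominator = 1 + 3*0.85^2/8 = 1 + 0.270938 = 1.270938
eta = 0.538687 / 1.270938
eta = 0.4239 m

0.4239


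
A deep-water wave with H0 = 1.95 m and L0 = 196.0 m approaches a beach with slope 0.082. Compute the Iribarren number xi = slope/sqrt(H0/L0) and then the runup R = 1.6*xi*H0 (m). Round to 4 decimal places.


xi = slope / sqrt(H0/L0)
H0/L0 = 1.95/196.0 = 0.009949
sqrt(0.009949) = 0.099745
xi = 0.082 / 0.099745 = 0.822100
R = 1.6 * xi * H0 = 1.6 * 0.822100 * 1.95
R = 2.5650 m

2.5650


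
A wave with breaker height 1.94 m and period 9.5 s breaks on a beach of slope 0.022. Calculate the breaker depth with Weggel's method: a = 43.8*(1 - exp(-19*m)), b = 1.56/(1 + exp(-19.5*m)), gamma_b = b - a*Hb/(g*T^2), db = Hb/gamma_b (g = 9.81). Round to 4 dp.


a = 43.8 * (1 - exp(-19 * m))
exp(-19 * 0.022) = exp(-0.4180) = 0.658362
a = 43.8 * (1 - 0.658362) = 14.963734
b = 1.56 / (1 + exp(-19.5 * m))
exp(-19.5 * 0.022) = exp(-0.4290) = 0.651160
b = 1.56 / (1 + 0.651160) = 0.944790
Hb / (g * T^2) = 1.94 / (9.81 * 9.5^2) = 1.94 / 885.3525 = 0.00219122
gamma_b = b - a * Hb/(g*T^2) = 0.944790 - 14.963734 * 0.00219122 = 0.912002
db = Hb / gamma_b = 1.94 / 0.912002
db = 2.1272 m

2.1272


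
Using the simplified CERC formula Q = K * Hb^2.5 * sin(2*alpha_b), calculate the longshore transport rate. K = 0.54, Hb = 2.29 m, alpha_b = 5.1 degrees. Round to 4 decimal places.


Q = K * Hb^2.5 * sin(2 * alpha_b)
Hb^2.5 = 2.29^2.5 = 7.935763
sin(2 * 5.1) = sin(10.2) = 0.177085
Q = 0.54 * 7.935763 * 0.177085
Q = 0.7589 m^3/s

0.7589


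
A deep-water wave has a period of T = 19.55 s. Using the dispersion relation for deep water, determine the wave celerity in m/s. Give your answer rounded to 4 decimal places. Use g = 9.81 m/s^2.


We use the deep-water celerity formula:
C = g * T / (2 * pi)
C = 9.81 * 19.55 / (2 * 3.14159...)
C = 191.785500 / 6.283185
C = 30.5236 m/s

30.5236


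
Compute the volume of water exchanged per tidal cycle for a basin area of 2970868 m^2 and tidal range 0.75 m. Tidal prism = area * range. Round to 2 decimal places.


Tidal prism = Area * Tidal range
P = 2970868 * 0.75
P = 2228151.00 m^3

2228151.00


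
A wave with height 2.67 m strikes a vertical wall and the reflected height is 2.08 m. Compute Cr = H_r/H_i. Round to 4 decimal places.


Cr = H_r / H_i
Cr = 2.08 / 2.67
Cr = 0.7790

0.7790


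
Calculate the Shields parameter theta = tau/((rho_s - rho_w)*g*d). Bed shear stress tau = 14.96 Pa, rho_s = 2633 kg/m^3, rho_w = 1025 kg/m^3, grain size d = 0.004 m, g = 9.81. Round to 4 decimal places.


theta = tau / ((rho_s - rho_w) * g * d)
rho_s - rho_w = 2633 - 1025 = 1608
Denominator = 1608 * 9.81 * 0.004 = 63.097920
theta = 14.96 / 63.097920
theta = 0.2371

0.2371


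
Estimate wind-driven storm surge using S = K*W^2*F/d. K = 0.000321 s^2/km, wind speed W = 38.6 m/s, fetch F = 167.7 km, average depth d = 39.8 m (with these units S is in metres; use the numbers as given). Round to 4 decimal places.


S = K * W^2 * F / d
W^2 = 38.6^2 = 1489.96
S = 0.000321 * 1489.96 * 167.7 / 39.8
Numerator = 0.000321 * 1489.96 * 167.7 = 80.207080
S = 80.207080 / 39.8 = 2.0153 m

2.0153


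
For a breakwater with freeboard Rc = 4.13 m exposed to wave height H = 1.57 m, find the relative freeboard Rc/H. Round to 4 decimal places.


Relative freeboard = Rc / H
= 4.13 / 1.57
= 2.6306

2.6306


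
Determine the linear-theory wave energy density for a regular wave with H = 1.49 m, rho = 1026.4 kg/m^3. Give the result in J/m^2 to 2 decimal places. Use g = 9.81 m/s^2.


E = (1/8) * rho * g * H^2
E = (1/8) * 1026.4 * 9.81 * 1.49^2
E = 0.125 * 1026.4 * 9.81 * 2.2201
E = 2794.27 J/m^2

2794.27


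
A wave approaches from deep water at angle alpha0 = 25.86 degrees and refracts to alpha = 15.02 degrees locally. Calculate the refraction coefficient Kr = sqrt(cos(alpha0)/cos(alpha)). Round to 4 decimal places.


Kr = sqrt(cos(alpha0) / cos(alpha))
cos(25.86) = 0.899863
cos(15.02) = 0.965835
Kr = sqrt(0.899863 / 0.965835)
Kr = sqrt(0.931693)
Kr = 0.9652

0.9652


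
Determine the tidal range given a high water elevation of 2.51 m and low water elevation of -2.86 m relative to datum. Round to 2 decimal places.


Tidal range = High water - Low water
Tidal range = 2.51 - (-2.86)
Tidal range = 5.37 m

5.37


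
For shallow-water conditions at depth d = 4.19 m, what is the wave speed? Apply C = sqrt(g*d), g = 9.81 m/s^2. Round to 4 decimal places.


Using the shallow-water approximation:
C = sqrt(g * d) = sqrt(9.81 * 4.19)
C = sqrt(41.1039)
C = 6.4112 m/s

6.4112


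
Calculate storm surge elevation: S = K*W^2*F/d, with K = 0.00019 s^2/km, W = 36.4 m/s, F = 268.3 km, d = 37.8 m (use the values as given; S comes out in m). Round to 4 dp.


S = K * W^2 * F / d
W^2 = 36.4^2 = 1324.96
S = 0.00019 * 1324.96 * 268.3 / 37.8
Numerator = 0.00019 * 1324.96 * 268.3 = 67.542486
S = 67.542486 / 37.8 = 1.7868 m

1.7868


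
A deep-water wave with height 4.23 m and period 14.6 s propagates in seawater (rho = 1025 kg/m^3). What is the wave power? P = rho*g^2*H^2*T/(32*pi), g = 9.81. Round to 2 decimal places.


P = rho * g^2 * H^2 * T / (32 * pi)
P = 1025 * 9.81^2 * 4.23^2 * 14.6 / (32 * pi)
P = 1025 * 96.2361 * 17.8929 * 14.6 / 100.53096
P = 256327.75 W/m

256327.75


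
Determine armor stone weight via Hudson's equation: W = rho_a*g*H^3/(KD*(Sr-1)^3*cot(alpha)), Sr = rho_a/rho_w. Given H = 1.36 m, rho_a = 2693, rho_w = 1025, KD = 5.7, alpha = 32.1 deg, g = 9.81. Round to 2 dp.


Sr = rho_a / rho_w = 2693 / 1025 = 2.627317
(Sr - 1) = 1.627317
(Sr - 1)^3 = 4.309397
cot(32.1) = 1 / tan(32.1) = 1 / 0.627299 = 1.594137
Numerator = 2693 * 9.81 * 1.36^3 = 66454.1467
Denominator = 5.7 * 4.309397 * 1.594137 = 39.157678
W = 66454.1467 / 39.157678
W = 1697.09 N

1697.09


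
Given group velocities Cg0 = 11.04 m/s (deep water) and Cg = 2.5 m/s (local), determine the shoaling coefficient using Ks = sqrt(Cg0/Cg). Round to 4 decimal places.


Ks = sqrt(Cg0 / Cg)
Ks = sqrt(11.04 / 2.5)
Ks = sqrt(4.4160)
Ks = 2.1014

2.1014


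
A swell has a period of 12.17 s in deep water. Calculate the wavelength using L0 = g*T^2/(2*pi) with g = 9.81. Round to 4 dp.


L0 = g * T^2 / (2 * pi)
L0 = 9.81 * 12.17^2 / (2 * pi)
L0 = 9.81 * 148.1089 / 6.28319
L0 = 1452.9483 / 6.28319
L0 = 231.2439 m

231.2439


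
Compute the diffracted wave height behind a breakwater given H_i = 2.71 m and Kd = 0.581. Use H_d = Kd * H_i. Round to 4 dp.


H_d = Kd * H_i
H_d = 0.581 * 2.71
H_d = 1.5745 m

1.5745


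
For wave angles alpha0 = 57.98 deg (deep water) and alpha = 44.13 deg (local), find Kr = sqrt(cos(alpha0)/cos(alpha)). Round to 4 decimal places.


Kr = sqrt(cos(alpha0) / cos(alpha))
cos(57.98) = 0.530215
cos(44.13) = 0.717762
Kr = sqrt(0.530215 / 0.717762)
Kr = sqrt(0.738706)
Kr = 0.8595

0.8595


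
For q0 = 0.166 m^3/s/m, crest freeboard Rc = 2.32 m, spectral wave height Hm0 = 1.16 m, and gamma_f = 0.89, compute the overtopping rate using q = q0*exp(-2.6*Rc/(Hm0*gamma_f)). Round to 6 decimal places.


q = q0 * exp(-2.6 * Rc / (Hm0 * gamma_f))
Exponent = -2.6 * 2.32 / (1.16 * 0.89)
= -2.6 * 2.32 / 1.0324
= -5.842697
exp(-5.842697) = 0.002901
q = 0.166 * 0.002901
q = 0.000482 m^3/s/m

0.000482


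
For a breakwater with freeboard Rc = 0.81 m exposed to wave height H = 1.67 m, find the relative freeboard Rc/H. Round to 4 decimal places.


Relative freeboard = Rc / H
= 0.81 / 1.67
= 0.4850

0.4850


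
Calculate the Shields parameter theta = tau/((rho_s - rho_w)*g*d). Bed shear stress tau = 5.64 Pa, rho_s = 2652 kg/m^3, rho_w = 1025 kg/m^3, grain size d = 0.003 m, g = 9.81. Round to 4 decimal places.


theta = tau / ((rho_s - rho_w) * g * d)
rho_s - rho_w = 2652 - 1025 = 1627
Denominator = 1627 * 9.81 * 0.003 = 47.882610
theta = 5.64 / 47.882610
theta = 0.1178

0.1178


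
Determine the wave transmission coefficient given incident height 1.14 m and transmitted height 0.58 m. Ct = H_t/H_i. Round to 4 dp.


Ct = H_t / H_i
Ct = 0.58 / 1.14
Ct = 0.5088

0.5088


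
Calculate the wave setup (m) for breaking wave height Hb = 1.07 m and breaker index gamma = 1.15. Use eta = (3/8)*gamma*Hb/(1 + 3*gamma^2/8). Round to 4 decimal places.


eta = (3/8) * gamma * Hb / (1 + 3*gamma^2/8)
Numerator = (3/8) * 1.15 * 1.07 = 0.461438
Denominator = 1 + 3*1.15^2/8 = 1 + 0.495938 = 1.495938
eta = 0.461438 / 1.495938
eta = 0.3085 m

0.3085


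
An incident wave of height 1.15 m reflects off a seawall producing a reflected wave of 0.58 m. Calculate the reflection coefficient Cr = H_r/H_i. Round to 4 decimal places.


Cr = H_r / H_i
Cr = 0.58 / 1.15
Cr = 0.5043

0.5043


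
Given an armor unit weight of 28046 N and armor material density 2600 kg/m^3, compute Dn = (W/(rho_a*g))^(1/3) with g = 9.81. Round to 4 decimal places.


V = W / (rho_a * g)
V = 28046 / (2600 * 9.81)
V = 28046 / 25506.00
V = 1.099584 m^3
Dn = V^(1/3) = 1.099584^(1/3)
Dn = 1.0322 m

1.0322


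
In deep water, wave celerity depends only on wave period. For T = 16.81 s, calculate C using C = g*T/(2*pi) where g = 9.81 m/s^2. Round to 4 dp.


We use the deep-water celerity formula:
C = g * T / (2 * pi)
C = 9.81 * 16.81 / (2 * 3.14159...)
C = 164.906100 / 6.283185
C = 26.2456 m/s

26.2456


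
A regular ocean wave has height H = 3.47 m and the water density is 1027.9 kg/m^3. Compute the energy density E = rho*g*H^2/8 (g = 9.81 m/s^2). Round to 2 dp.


E = (1/8) * rho * g * H^2
E = (1/8) * 1027.9 * 9.81 * 3.47^2
E = 0.125 * 1027.9 * 9.81 * 12.0409
E = 15177.10 J/m^2

15177.10


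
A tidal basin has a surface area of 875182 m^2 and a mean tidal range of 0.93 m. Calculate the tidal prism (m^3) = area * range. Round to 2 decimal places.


Tidal prism = Area * Tidal range
P = 875182 * 0.93
P = 813919.26 m^3

813919.26


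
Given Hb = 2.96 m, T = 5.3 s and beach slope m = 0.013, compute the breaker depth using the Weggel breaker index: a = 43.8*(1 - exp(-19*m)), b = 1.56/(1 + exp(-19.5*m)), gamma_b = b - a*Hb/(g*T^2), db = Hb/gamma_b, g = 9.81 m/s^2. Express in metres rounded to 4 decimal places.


a = 43.8 * (1 - exp(-19 * m))
exp(-19 * 0.013) = exp(-0.2470) = 0.781141
a = 43.8 * (1 - 0.781141) = 9.586038
b = 1.56 / (1 + exp(-19.5 * m))
exp(-19.5 * 0.013) = exp(-0.2535) = 0.776080
b = 1.56 / (1 + 0.776080) = 0.878339
Hb / (g * T^2) = 2.96 / (9.81 * 5.3^2) = 2.96 / 275.5629 = 0.01074165
gamma_b = b - a * Hb/(g*T^2) = 0.878339 - 9.586038 * 0.01074165 = 0.775369
db = Hb / gamma_b = 2.96 / 0.775369
db = 3.8175 m

3.8175


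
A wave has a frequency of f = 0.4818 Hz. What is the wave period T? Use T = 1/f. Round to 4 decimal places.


T = 1 / f
T = 1 / 0.4818
T = 2.0756 s

2.0756


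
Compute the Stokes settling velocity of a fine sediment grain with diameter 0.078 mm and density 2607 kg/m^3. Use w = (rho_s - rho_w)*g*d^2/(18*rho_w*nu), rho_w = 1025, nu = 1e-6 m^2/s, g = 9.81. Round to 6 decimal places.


w = (rho_s - rho_w) * g * d^2 / (18 * rho_w * nu)
d = 0.078 mm = 0.000078 m
rho_s - rho_w = 2607 - 1025 = 1582
Numerator = 1582 * 9.81 * (0.000078)^2 = 0.000094420151
Denominator = 18 * 1025 * 1e-6 = 0.018450
w = 0.005118 m/s

0.005118


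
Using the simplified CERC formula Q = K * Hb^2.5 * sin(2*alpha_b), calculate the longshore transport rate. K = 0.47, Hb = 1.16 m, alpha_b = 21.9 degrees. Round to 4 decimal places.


Q = K * Hb^2.5 * sin(2 * alpha_b)
Hb^2.5 = 1.16^2.5 = 1.449256
sin(2 * 21.9) = sin(43.8) = 0.692143
Q = 0.47 * 1.449256 * 0.692143
Q = 0.4715 m^3/s

0.4715


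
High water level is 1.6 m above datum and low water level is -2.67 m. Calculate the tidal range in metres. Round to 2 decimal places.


Tidal range = High water - Low water
Tidal range = 1.6 - (-2.67)
Tidal range = 4.27 m

4.27


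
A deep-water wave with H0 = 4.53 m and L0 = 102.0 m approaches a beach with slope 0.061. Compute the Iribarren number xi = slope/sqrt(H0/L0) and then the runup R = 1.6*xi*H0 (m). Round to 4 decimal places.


xi = slope / sqrt(H0/L0)
H0/L0 = 4.53/102.0 = 0.044412
sqrt(0.044412) = 0.210741
xi = 0.061 / 0.210741 = 0.289455
R = 1.6 * xi * H0 = 1.6 * 0.289455 * 4.53
R = 2.0980 m

2.0980


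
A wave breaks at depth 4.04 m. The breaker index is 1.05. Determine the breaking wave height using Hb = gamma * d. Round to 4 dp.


Hb = gamma * d
Hb = 1.05 * 4.04
Hb = 4.2420 m

4.2420


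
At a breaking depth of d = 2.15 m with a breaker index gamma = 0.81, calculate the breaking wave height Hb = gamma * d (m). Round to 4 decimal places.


Hb = gamma * d
Hb = 0.81 * 2.15
Hb = 1.7415 m

1.7415


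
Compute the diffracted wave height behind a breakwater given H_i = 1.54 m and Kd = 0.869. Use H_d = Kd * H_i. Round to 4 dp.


H_d = Kd * H_i
H_d = 0.869 * 1.54
H_d = 1.3383 m

1.3383


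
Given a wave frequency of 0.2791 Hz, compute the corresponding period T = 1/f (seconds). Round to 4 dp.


T = 1 / f
T = 1 / 0.2791
T = 3.5829 s

3.5829


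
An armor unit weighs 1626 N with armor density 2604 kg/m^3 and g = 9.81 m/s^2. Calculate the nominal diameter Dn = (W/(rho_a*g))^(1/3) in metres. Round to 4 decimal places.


V = W / (rho_a * g)
V = 1626 / (2604 * 9.81)
V = 1626 / 25545.24
V = 0.063652 m^3
Dn = V^(1/3) = 0.063652^(1/3)
Dn = 0.3993 m

0.3993


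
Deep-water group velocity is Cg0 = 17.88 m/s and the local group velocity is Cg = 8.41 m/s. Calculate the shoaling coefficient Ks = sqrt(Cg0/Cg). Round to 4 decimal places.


Ks = sqrt(Cg0 / Cg)
Ks = sqrt(17.88 / 8.41)
Ks = sqrt(2.1260)
Ks = 1.4581

1.4581


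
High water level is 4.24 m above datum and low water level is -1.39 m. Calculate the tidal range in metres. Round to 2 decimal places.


Tidal range = High water - Low water
Tidal range = 4.24 - (-1.39)
Tidal range = 5.63 m

5.63


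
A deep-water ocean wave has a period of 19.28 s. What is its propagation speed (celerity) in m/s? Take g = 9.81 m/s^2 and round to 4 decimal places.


We use the deep-water celerity formula:
C = g * T / (2 * pi)
C = 9.81 * 19.28 / (2 * 3.14159...)
C = 189.136800 / 6.283185
C = 30.1021 m/s

30.1021


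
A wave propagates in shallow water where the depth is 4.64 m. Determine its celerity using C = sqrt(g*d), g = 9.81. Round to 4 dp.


Using the shallow-water approximation:
C = sqrt(g * d) = sqrt(9.81 * 4.64)
C = sqrt(45.5184)
C = 6.7467 m/s

6.7467


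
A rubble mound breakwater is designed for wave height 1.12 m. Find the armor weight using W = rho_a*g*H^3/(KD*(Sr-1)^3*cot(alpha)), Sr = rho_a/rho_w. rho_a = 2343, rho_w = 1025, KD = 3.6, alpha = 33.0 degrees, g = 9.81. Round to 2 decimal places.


Sr = rho_a / rho_w = 2343 / 1025 = 2.285854
(Sr - 1) = 1.285854
(Sr - 1)^3 = 2.126056
cot(33.0) = 1 / tan(33.0) = 1 / 0.649408 = 1.539865
Numerator = 2343 * 9.81 * 1.12^3 = 32292.0312
Denominator = 3.6 * 2.126056 * 1.539865 = 11.785819
W = 32292.0312 / 11.785819
W = 2739.91 N

2739.91


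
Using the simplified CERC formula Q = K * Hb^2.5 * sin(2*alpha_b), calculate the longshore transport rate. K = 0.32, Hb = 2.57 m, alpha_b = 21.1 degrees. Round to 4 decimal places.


Q = K * Hb^2.5 * sin(2 * alpha_b)
Hb^2.5 = 2.57^2.5 = 10.588460
sin(2 * 21.1) = sin(42.2) = 0.671721
Q = 0.32 * 10.588460 * 0.671721
Q = 2.2760 m^3/s

2.2760


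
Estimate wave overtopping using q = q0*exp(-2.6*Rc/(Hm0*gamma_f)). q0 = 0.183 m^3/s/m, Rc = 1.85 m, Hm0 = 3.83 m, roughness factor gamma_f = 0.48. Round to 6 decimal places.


q = q0 * exp(-2.6 * Rc / (Hm0 * gamma_f))
Exponent = -2.6 * 1.85 / (3.83 * 0.48)
= -2.6 * 1.85 / 1.8384
= -2.616406
exp(-2.616406) = 0.073065
q = 0.183 * 0.073065
q = 0.013371 m^3/s/m

0.013371


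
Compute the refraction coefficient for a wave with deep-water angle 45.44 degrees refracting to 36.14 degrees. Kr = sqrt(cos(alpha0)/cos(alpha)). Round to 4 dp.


Kr = sqrt(cos(alpha0) / cos(alpha))
cos(45.44) = 0.701656
cos(36.14) = 0.807578
Kr = sqrt(0.701656 / 0.807578)
Kr = sqrt(0.868839)
Kr = 0.9321

0.9321


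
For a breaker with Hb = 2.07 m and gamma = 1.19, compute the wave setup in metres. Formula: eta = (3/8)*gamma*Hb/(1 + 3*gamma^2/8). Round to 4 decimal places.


eta = (3/8) * gamma * Hb / (1 + 3*gamma^2/8)
Numerator = (3/8) * 1.19 * 2.07 = 0.923737
Denominator = 1 + 3*1.19^2/8 = 1 + 0.531038 = 1.531038
eta = 0.923737 / 1.531038
eta = 0.6033 m

0.6033


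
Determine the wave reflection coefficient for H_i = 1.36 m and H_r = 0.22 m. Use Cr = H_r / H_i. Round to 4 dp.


Cr = H_r / H_i
Cr = 0.22 / 1.36
Cr = 0.1618

0.1618


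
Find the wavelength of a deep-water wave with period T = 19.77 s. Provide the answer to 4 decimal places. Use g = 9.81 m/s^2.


L0 = g * T^2 / (2 * pi)
L0 = 9.81 * 19.77^2 / (2 * pi)
L0 = 9.81 * 390.8529 / 6.28319
L0 = 3834.2669 / 6.28319
L0 = 610.2425 m

610.2425


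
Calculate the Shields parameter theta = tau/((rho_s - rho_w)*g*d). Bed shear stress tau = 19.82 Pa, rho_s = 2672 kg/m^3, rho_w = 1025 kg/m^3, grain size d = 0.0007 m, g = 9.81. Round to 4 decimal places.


theta = tau / ((rho_s - rho_w) * g * d)
rho_s - rho_w = 2672 - 1025 = 1647
Denominator = 1647 * 9.81 * 0.0007 = 11.309949
theta = 19.82 / 11.309949
theta = 1.7524

1.7524


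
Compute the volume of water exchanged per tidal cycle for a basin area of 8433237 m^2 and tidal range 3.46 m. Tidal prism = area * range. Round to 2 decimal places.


Tidal prism = Area * Tidal range
P = 8433237 * 3.46
P = 29179000.02 m^3

29179000.02


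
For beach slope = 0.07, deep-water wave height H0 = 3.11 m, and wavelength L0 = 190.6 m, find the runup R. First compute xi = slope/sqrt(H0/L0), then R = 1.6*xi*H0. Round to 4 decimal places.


xi = slope / sqrt(H0/L0)
H0/L0 = 3.11/190.6 = 0.016317
sqrt(0.016317) = 0.127738
xi = 0.07 / 0.127738 = 0.547998
R = 1.6 * xi * H0 = 1.6 * 0.547998 * 3.11
R = 2.7268 m

2.7268


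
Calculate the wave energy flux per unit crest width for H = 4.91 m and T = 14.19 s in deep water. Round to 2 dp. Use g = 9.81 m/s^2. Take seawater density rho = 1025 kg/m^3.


P = rho * g^2 * H^2 * T / (32 * pi)
P = 1025 * 9.81^2 * 4.91^2 * 14.19 / (32 * pi)
P = 1025 * 96.2361 * 24.1081 * 14.19 / 100.53096
P = 335666.04 W/m

335666.04


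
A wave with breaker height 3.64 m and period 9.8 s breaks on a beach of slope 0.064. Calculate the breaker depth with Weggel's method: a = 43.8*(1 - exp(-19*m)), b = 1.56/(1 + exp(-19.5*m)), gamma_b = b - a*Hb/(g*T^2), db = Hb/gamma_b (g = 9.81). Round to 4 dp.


a = 43.8 * (1 - exp(-19 * m))
exp(-19 * 0.064) = exp(-1.2160) = 0.296413
a = 43.8 * (1 - 0.296413) = 30.817091
b = 1.56 / (1 + exp(-19.5 * m))
exp(-19.5 * 0.064) = exp(-1.2480) = 0.287078
b = 1.56 / (1 + 0.287078) = 1.212047
Hb / (g * T^2) = 3.64 / (9.81 * 9.8^2) = 3.64 / 942.1524 = 0.00386349
gamma_b = b - a * Hb/(g*T^2) = 1.212047 - 30.817091 * 0.00386349 = 1.092986
db = Hb / gamma_b = 3.64 / 1.092986
db = 3.3303 m

3.3303


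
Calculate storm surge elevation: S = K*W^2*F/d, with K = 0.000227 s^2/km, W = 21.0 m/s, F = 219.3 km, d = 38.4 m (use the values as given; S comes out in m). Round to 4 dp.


S = K * W^2 * F / d
W^2 = 21.0^2 = 441.00
S = 0.000227 * 441.00 * 219.3 / 38.4
Numerator = 0.000227 * 441.00 * 219.3 = 21.953465
S = 21.953465 / 38.4 = 0.5717 m

0.5717
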